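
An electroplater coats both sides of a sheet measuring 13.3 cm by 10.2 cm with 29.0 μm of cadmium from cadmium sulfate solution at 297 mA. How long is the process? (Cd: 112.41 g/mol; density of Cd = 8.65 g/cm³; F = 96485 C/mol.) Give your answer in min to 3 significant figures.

Plated area = 2 × 13.3 × 10.2 = 271.3 cm²
Volume = 271.3 × 29.0×10⁻⁴ cm = 0.7868 cm³
m(Cd) = 0.7868 × 8.65 = 6.806 g
n(Cd) = 6.806 / 112.41 = 0.06055 mol; n(e⁻) = 2 × 0.06055 = 0.1211 mol
Q = 0.1211 × 96485 = 11680 C
t = 11680 / 0.297 = 39330 s = 656 min

656 min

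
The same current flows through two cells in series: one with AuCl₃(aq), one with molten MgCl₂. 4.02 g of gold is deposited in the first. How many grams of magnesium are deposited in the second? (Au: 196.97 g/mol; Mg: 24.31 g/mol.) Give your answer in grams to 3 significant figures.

n(Au) = 4.02 / 196.97 = 0.02041 mol
Au³⁺ + 3e⁻ → Au, so n(e⁻) = 3 × 0.02041 = 0.06123 mol
In series, the same 0.06123 mol of electrons flows through the second cell.
Mg²⁺ + 2e⁻ → Mg, so n(Mg) = 0.06123 / 2 = 0.03062 mol
m(Mg) = 0.03062 × 24.31 = 0.744 g

0.744 g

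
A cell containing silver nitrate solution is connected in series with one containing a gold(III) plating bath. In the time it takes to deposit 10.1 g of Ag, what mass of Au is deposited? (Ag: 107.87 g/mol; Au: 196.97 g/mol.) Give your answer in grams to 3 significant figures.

6.15 g

n(Ag) = 10.1 / 107.87 = 0.09363 mol
Ag⁺ + e⁻ → Ag, so n(e⁻) = 0.09363 mol
Since the cells are in series, n(e⁻) in the Au cell is also 0.09363 mol.
Au³⁺ + 3e⁻ → Au, so n(Au) = 0.09363 / 3 = 0.03121 mol
m(Au) = 0.03121 × 196.97 = 6.15 g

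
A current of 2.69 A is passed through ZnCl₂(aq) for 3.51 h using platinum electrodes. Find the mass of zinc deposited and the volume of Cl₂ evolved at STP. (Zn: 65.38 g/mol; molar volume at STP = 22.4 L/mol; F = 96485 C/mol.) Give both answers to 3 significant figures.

11.5 g Zn; 3.95 L Cl₂

Q = 2.69 × 12636 = 33990 C; n(e⁻) = 33990 / 96485 = 0.3523 mol
Cathode: Zn²⁺ + 2e⁻ → Zn → n(Zn) = 0.3523/2 = 0.1762 mol → 11.5 g
Anode: 2Cl⁻ → Cl₂ + 2e⁻ → n(Cl₂) = 0.3523/2 = 0.1762 mol → 3.95 L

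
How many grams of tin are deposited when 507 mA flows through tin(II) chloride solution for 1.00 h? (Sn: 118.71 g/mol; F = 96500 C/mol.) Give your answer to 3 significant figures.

1.12 g

Q = 0.507 A × 3600 s = 1825 C
Moles of electrons = 1825 / 96500 = 0.01891 mol
Sn²⁺ + 2e⁻ → Sn, so n(Sn) = 0.01891 / 2 = 0.009455 mol
m = 0.009455 × 118.71 = 1.12 g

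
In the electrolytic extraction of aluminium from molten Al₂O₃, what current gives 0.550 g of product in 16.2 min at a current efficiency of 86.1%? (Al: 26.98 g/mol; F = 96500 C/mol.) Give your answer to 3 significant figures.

n(Al) = 0.550 / 26.98 = 0.02039 mol
Al³⁺ + 3e⁻ → Al, so n(e⁻) = 3 × 0.02039 = 0.06117 mol
Q = 0.06117 × 96500 / 0.861 = 6856 C
I = Q / t = 6856 / 972 s = 7.05 A

7.05 A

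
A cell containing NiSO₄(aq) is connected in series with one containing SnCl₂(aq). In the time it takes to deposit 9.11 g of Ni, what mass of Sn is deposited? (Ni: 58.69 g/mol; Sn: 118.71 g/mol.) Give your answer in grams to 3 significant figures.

n(Ni) = 9.11 / 58.69 = 0.1552 mol
Ni²⁺ + 2e⁻ → Ni, so n(e⁻) = 2 × 0.1552 = 0.3104 mol
Same current for the same time ⇒ same n(e⁻) = 0.3104 mol in both cells.
Sn²⁺ + 2e⁻ → Sn, so n(Sn) = 0.3104 / 2 = 0.1552 mol
m(Sn) = 0.1552 × 118.71 = 18.4 g

18.4 g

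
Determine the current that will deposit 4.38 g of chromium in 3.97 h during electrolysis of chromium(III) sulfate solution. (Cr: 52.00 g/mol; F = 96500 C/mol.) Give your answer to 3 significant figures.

n(Cr) = 4.38 / 52.00 = 0.08423 mol
Cr³⁺ + 3e⁻ → Cr, so n(e⁻) = 3 × 0.08423 = 0.2527 mol
Q = 0.2527 × 96500 = 24390 C
I = Q / t = 24390 / 14292 s = 1.71 A

1.71 A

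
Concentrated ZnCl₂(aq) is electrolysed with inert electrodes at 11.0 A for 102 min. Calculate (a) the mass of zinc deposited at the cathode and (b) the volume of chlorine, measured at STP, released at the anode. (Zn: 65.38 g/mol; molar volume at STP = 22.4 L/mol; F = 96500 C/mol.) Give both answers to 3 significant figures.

22.8 g Zn; 7.81 L Cl₂

Q = 11.0 × 6120 = 67320 C; n(e⁻) = 67320 / 96500 = 0.6976 mol
Cathode: Zn²⁺ + 2e⁻ → Zn → n(Zn) = 0.6976/2 = 0.3488 mol → 22.8 g
Anode: 2Cl⁻ → Cl₂ + 2e⁻ → n(Cl₂) = 0.6976/2 = 0.3488 mol → 7.81 L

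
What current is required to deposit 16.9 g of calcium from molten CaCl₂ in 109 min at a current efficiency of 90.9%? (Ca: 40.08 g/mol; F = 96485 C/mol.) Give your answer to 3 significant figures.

13.7 A

n(Ca) = 16.9 / 40.08 = 0.4217 mol
Ca²⁺ + 2e⁻ → Ca, so n(e⁻) = 2 × 0.4217 = 0.8434 mol
Q = 0.8434 × 96485 / 0.909 = 89520 C
I = Q / t = 89520 / 6540 s = 13.7 A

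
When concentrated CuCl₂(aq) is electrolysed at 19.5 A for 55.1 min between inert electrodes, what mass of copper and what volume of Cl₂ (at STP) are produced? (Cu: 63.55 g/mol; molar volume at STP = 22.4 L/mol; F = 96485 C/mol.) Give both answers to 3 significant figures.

Q = 19.5 × 3306 = 64470 C; n(e⁻) = 64470 / 96485 = 0.6682 mol
Cathode: Cu²⁺ + 2e⁻ → Cu → n(Cu) = 0.6682/2 = 0.3341 mol → 21.2 g
Anode: 2Cl⁻ → Cl₂ + 2e⁻ → n(Cl₂) = 0.6682/2 = 0.3341 mol → 7.48 L

21.2 g Cu; 7.48 L Cl₂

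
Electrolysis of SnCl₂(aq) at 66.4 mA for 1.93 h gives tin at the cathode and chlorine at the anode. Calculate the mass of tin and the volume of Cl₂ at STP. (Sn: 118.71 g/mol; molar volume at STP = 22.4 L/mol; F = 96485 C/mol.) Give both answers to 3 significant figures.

Q = 0.0664 × 6948 = 461.3 C; n(e⁻) = 461.3 / 96485 = 0.004781 mol
Cathode: Sn²⁺ + 2e⁻ → Sn → n(Sn) = 0.004781/2 = 0.002391 mol → 0.284 g
Anode: 2Cl⁻ → Cl₂ + 2e⁻ → n(Cl₂) = 0.004781/2 = 0.002391 mol → 0.0536 L

0.284 g Sn; 0.0536 L Cl₂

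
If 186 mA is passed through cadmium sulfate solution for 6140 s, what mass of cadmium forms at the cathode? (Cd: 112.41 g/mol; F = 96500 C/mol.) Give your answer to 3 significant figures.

0.665 g

Q = 0.186 A × 6140 s = 1142 C
n(e⁻) = Q/F = 1142/96500 = 0.01183 mol
Cd²⁺ + 2e⁻ → Cd, so n(Cd) = 0.01183 / 2 = 0.005915 mol
m = 0.005915 × 112.41 = 0.665 g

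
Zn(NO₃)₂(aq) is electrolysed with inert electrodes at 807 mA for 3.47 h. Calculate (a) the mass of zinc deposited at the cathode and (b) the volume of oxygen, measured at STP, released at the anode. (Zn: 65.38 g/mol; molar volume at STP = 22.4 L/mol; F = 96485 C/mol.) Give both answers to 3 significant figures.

Q = 0.807 × 12492 = 10080 C; n(e⁻) = 10080 / 96485 = 0.1045 mol
Cathode: Zn²⁺ + 2e⁻ → Zn → n(Zn) = 0.1045/2 = 0.05225 mol → 3.42 g
Anode: 2H₂O → O₂ + 4H⁺ + 4e⁻ → n(O₂) = 0.1045/4 = 0.02613 mol → 0.585 L

3.42 g Zn; 0.585 L O₂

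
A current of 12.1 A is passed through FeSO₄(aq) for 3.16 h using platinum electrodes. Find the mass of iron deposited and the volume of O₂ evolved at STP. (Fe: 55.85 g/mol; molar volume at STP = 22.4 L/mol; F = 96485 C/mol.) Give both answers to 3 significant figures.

Q = 12.1 × 11376 = 1.376×10^5 C; n(e⁻) = 1.376×10^5 / 96485 = 1.426 mol
Cathode: Fe²⁺ + 2e⁻ → Fe → n(Fe) = 1.426/2 = 0.7130 mol → 39.8 g
Anode: 2H₂O → O₂ + 4H⁺ + 4e⁻ → n(O₂) = 1.426/4 = 0.3565 mol → 7.99 L

39.8 g Fe; 7.99 L O₂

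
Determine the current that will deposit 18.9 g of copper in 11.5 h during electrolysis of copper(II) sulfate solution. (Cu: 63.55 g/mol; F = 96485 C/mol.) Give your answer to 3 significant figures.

1.39 A

n(Cu) = 18.9 / 63.55 = 0.2974 mol
Cu²⁺ + 2e⁻ → Cu, so n(e⁻) = 2 × 0.2974 = 0.5948 mol
Q = 0.5948 × 96485 = 57390 C
I = Q / t = 57390 / 41400 s = 1.39 A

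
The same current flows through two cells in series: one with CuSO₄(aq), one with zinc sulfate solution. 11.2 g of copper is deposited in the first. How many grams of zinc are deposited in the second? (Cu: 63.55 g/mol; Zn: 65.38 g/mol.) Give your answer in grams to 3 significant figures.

11.5 g

n(Cu) = 11.2 / 63.55 = 0.1762 mol
Cu²⁺ + 2e⁻ → Cu, so n(e⁻) = 2 × 0.1762 = 0.3524 mol
In series, the same 0.3524 mol of electrons flows through the second cell.
Zn²⁺ + 2e⁻ → Zn, so n(Zn) = 0.3524 / 2 = 0.1762 mol
m(Zn) = 0.1762 × 65.38 = 11.5 g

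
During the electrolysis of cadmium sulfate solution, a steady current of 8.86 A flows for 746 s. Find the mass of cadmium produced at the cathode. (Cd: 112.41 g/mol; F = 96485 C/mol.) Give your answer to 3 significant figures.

Q = 8.86 A × 746 s = 6610 C
n(e⁻) = 6610 / 96485 = 0.06851 mol
Cd²⁺ + 2e⁻ → Cd, so n(Cd) = 0.06851 / 2 = 0.03426 mol
m = 0.03426 × 112.41 = 3.85 g

3.85 g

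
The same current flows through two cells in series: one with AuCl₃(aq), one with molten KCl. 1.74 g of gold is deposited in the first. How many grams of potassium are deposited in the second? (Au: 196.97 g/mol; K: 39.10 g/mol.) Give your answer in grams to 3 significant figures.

1.04 g

n(Au) = 1.74 / 196.97 = 0.008834 mol
Au³⁺ + 3e⁻ → Au, so n(e⁻) = 3 × 0.008834 = 0.02650 mol
Since the cells are in series, n(e⁻) in the K cell is also 0.02650 mol.
K⁺ + e⁻ → K, so n(K) = 0.02650 mol
m(K) = 0.02650 × 39.10 = 1.04 g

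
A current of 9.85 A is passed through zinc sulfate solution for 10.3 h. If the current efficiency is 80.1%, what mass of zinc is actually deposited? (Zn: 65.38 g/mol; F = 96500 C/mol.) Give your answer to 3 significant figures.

Q = 9.85 × 37080 = 3.652×10^5 C
n(e⁻) = 3.652×10^5 / 96500 = 3.784 mol
Zn²⁺ + 2e⁻ → Zn, so theoretical m(Zn) = 1.892 × 65.38 = 123.7 g
Actual mass = 80.1% × 123.7 = 99.1 g

99.1 g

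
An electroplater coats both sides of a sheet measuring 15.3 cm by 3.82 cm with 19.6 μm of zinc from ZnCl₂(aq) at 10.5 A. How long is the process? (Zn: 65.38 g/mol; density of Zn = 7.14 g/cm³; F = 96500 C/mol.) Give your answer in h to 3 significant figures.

Plated area = 2 × 15.3 × 3.82 = 116.9 cm²
Volume = 116.9 × 19.6×10⁻⁴ cm = 0.2291 cm³
m(Zn) = 0.2291 × 7.14 = 1.636 g
n(Zn) = 1.636 / 65.38 = 0.02502 mol; n(e⁻) = 2 × 0.02502 = 0.05004 mol
Q = 0.05004 × 96500 = 4829 C
t = 4829 / 10.5 = 459.9 s = 0.128 h

0.128 h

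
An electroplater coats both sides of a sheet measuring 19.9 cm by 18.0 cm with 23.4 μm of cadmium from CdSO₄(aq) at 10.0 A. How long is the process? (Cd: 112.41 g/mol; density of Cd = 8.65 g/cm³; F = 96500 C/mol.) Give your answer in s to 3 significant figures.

Plated area = 2 × 19.9 × 18.0 = 716.4 cm²
Volume = 716.4 × 23.4×10⁻⁴ cm = 1.676 cm³
m(Cd) = 1.676 × 8.65 = 14.50 g
n(Cd) = 14.50 / 112.41 = 0.1290 mol; n(e⁻) = 2 × 0.1290 = 0.2580 mol
Q = 0.2580 × 96500 = 24900 C
t = 24900 / 10.0 = 2490 s

2490 s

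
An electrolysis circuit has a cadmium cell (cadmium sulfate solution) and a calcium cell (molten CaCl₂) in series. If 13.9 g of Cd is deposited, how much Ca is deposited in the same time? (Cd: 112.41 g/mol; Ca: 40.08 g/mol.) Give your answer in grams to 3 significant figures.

n(Cd) = 13.9 / 112.41 = 0.1237 mol
Cd²⁺ + 2e⁻ → Cd, so n(e⁻) = 2 × 0.1237 = 0.2474 mol
In series, the same 0.2474 mol of electrons flows through the second cell.
Ca²⁺ + 2e⁻ → Ca, so n(Ca) = 0.2474 / 2 = 0.1237 mol
m(Ca) = 0.1237 × 40.08 = 4.96 g

4.96 g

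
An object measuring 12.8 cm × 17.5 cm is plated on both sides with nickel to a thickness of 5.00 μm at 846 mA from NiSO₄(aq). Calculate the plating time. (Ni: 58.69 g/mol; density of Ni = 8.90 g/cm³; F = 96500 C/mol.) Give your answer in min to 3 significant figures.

129 min

Plated area = 2 × 12.8 × 17.5 = 448.0 cm²
Volume = 448.0 × 5.00×10⁻⁴ cm = 0.2240 cm³
m(Ni) = 0.2240 × 8.90 = 1.994 g
n(Ni) = 1.994 / 58.69 = 0.03398 mol; n(e⁻) = 2 × 0.03398 = 0.06796 mol
Q = 0.06796 × 96500 = 6558 C
t = 6558 / 0.846 = 7752 s = 129 min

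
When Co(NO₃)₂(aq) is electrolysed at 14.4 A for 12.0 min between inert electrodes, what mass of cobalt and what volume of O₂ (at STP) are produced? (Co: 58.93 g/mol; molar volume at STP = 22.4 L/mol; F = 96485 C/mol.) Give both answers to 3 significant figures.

3.17 g Co; 0.602 L O₂

Q = 14.4 × 720 = 10370 C; n(e⁻) = 10370 / 96485 = 0.1075 mol
Cathode: Co²⁺ + 2e⁻ → Co → n(Co) = 0.1075/2 = 0.05375 mol → 3.17 g
Anode: 2H₂O → O₂ + 4H⁺ + 4e⁻ → n(O₂) = 0.1075/4 = 0.02688 mol → 0.602 L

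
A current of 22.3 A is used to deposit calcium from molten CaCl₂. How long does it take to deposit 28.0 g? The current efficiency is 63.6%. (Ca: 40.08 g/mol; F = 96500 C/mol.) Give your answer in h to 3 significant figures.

2.64 h

n(Ca) = 28.0 / 40.08 = 0.6986 mol
Ca²⁺ + 2e⁻ → Ca, so n(e⁻) = 2 × 0.6986 = 1.397 mol
Q = 1.397 × 96500 / 0.636 = 2.120×10^5 C
t = Q / I = 2.120×10^5 / 22.3 = 9507 s = 2.64 h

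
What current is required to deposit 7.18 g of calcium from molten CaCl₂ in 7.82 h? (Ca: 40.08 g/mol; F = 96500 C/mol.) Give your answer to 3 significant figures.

1.23 A

n(Ca) = 7.18 / 40.08 = 0.1791 mol
Ca²⁺ + 2e⁻ → Ca, so n(e⁻) = 2 × 0.1791 = 0.3582 mol
Q = 0.3582 × 96500 = 34570 C
I = Q / t = 34570 / 28152 s = 1.23 A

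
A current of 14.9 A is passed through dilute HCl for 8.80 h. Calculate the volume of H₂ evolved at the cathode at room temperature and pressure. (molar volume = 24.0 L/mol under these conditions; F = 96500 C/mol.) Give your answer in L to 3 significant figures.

Charge passed = 14.9 × 31680 = 4.720×10^5 C
Moles of electrons = 4.720×10^5 / 96500 = 4.891 mol
2H⁺ + 2e⁻ → H₂, so n(H₂) = 4.891 / 2 = 2.446 mol
V = 2.446 × 24.0 = 58.70 L

58.7 L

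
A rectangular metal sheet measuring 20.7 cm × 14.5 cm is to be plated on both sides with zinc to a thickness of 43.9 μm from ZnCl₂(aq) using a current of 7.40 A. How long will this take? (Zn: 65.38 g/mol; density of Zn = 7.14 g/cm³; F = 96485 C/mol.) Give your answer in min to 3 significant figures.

125 min

Plated area = 2 × 20.7 × 14.5 = 600.3 cm²
Volume = 600.3 × 43.9×10⁻⁴ cm = 2.635 cm³
m(Zn) = 2.635 × 7.14 = 18.81 g
n(Zn) = 18.81 / 65.38 = 0.2877 mol; n(e⁻) = 2 × 0.2877 = 0.5754 mol
Q = 0.5754 × 96485 = 55520 C
t = 55520 / 7.40 = 7503 s = 125 min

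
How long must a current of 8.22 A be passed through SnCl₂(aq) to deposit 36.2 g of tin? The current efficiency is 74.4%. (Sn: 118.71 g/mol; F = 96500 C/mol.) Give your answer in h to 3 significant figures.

n(Sn) = 36.2 / 118.71 = 0.3049 mol
Sn²⁺ + 2e⁻ → Sn, so n(e⁻) = 2 × 0.3049 = 0.6098 mol
Q = 0.6098 × 96500 / 0.744 = 79090 C
t = Q / I = 79090 / 8.22 = 9622 s = 2.67 h

2.67 h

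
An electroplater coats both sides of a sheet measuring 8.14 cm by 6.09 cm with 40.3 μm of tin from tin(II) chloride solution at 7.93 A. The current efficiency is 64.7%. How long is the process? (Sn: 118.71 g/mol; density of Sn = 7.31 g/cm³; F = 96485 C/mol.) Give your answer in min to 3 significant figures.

Plated area = 2 × 8.14 × 6.09 = 99.15 cm²
Volume = 99.15 × 40.3×10⁻⁴ cm = 0.3996 cm³
m(Sn) = 0.3996 × 7.31 = 2.921 g
n(Sn) = 2.921 / 118.71 = 0.02461 mol; n(e⁻) = 2 × 0.02461 = 0.04922 mol
Q = 0.04922 × 96485 / 0.647 = 7340 C
t = 7340 / 7.93 = 925.6 s = 15.4 min

15.4 min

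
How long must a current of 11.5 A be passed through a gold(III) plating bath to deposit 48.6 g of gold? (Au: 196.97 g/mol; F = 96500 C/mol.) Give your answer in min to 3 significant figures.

n(Au) = 48.6 / 196.97 = 0.2467 mol
Au³⁺ + 3e⁻ → Au, so n(e⁻) = 3 × 0.2467 = 0.7401 mol
Q = 0.7401 × 96500 = 71420 C
t = Q / I = 71420 / 11.5 = 6210 s = 104 min

104 min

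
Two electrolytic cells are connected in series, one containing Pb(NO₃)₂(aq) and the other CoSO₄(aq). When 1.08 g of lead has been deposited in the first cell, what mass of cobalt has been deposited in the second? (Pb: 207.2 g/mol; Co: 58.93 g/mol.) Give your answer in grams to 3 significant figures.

n(Pb) = 1.08 / 207.2 = 0.005212 mol
Pb²⁺ + 2e⁻ → Pb, so n(e⁻) = 2 × 0.005212 = 0.01042 mol
Same current for the same time ⇒ same n(e⁻) = 0.01042 mol in both cells.
Co²⁺ + 2e⁻ → Co, so n(Co) = 0.01042 / 2 = 0.005210 mol
m(Co) = 0.005210 × 58.93 = 0.307 g

0.307 g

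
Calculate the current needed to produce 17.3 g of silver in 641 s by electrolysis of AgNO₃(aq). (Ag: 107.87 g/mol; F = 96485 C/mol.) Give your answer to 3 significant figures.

24.1 A

n(Ag) = 17.3 / 107.87 = 0.1604 mol
Ag⁺ + e⁻ → Ag, so n(e⁻) = 0.1604 mol
Q = 0.1604 × 96485 = 15480 C
I = Q / t = 15480 / 641 s = 24.1 A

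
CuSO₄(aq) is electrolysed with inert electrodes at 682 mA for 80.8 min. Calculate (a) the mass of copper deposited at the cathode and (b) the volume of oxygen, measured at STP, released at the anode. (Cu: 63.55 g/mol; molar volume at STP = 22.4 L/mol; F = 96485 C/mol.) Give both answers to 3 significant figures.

1.09 g Cu; 0.192 L O₂

Q = 0.682 × 4848 = 3306 C; n(e⁻) = 3306 / 96485 = 0.03426 mol
Cathode: Cu²⁺ + 2e⁻ → Cu → n(Cu) = 0.03426/2 = 0.01713 mol → 1.09 g
Anode: 2H₂O → O₂ + 4H⁺ + 4e⁻ → n(O₂) = 0.03426/4 = 0.008565 mol → 0.192 L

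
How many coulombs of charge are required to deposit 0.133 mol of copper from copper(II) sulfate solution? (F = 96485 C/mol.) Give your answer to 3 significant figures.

Cu²⁺ + 2e⁻ → Cu, so n(e⁻) = 2 × 0.133 = 0.2660 mol
Q = 0.2660 × 96485 = 25670 C

25700 C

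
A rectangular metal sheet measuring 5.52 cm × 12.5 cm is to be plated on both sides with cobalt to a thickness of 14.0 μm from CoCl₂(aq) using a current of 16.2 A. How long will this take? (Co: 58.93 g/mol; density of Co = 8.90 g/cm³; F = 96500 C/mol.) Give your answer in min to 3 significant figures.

Plated area = 2 × 5.52 × 12.5 = 138.0 cm²
Volume = 138.0 × 14.0×10⁻⁴ cm = 0.1932 cm³
m(Co) = 0.1932 × 8.90 = 1.719 g
n(Co) = 1.719 / 58.93 = 0.02917 mol; n(e⁻) = 2 × 0.02917 = 0.05834 mol
Q = 0.05834 × 96500 = 5630 C
t = 5630 / 16.2 = 347.5 s = 5.79 min

5.79 min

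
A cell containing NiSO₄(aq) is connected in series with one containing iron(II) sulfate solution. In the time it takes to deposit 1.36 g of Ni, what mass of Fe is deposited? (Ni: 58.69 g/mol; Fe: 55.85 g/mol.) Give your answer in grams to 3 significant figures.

1.29 g

n(Ni) = 1.36 / 58.69 = 0.02317 mol
Ni²⁺ + 2e⁻ → Ni, so n(e⁻) = 2 × 0.02317 = 0.04634 mol
Since the cells are in series, n(e⁻) in the Fe cell is also 0.04634 mol.
Fe²⁺ + 2e⁻ → Fe, so n(Fe) = 0.04634 / 2 = 0.02317 mol
m(Fe) = 0.02317 × 55.85 = 1.29 g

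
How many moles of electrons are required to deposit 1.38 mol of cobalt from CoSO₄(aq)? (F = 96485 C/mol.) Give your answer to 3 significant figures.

2.76 mol

Co²⁺ + 2e⁻ → Co, so n(e⁻) = 2 × 1.38 = 2.760 mol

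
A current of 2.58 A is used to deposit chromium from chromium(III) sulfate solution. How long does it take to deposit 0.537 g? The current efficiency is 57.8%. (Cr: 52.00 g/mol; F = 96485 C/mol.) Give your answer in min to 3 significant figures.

n(Cr) = 0.537 / 52.00 = 0.01033 mol
Cr³⁺ + 3e⁻ → Cr, so n(e⁻) = 3 × 0.01033 = 0.03099 mol
Q = 0.03099 × 96485 / 0.578 = 5173 C
t = Q / I = 5173 / 2.58 = 2005 s = 33.4 min

33.4 min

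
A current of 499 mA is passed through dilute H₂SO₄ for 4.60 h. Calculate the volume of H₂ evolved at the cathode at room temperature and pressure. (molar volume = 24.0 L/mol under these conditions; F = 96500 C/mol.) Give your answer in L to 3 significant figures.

Q = It = 0.499 × 16560 = 8263 C
n(e⁻) = Q/F = 8263/96500 = 0.08563 mol
2H⁺ + 2e⁻ → H₂, so n(H₂) = 0.08563 / 2 = 0.04282 mol
V = 0.04282 × 24.0 = 1.028 L

1.03 L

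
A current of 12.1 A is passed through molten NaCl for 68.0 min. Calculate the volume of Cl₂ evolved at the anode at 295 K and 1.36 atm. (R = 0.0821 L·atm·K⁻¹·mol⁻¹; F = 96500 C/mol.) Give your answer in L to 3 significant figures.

4.56 L

Q = It = 12.1 × 4080 = 49370 C
n(e⁻) = Q/F = 49370/96500 = 0.5116 mol
2Cl⁻ → Cl₂ + 2e⁻, so n(Cl₂) = 0.5116 / 2 = 0.2558 mol
V = nRT/P = 0.2558 × 0.0821 × 295 / 1.36 = 4.555 L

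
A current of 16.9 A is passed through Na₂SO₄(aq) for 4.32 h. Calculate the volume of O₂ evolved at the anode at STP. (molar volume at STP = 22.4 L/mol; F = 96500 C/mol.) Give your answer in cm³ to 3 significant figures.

15300 cm³

Charge passed = 16.9 × 15552 = 2.628×10^5 C
Moles of electrons = 2.628×10^5 / 96500 = 2.723 mol
2H₂O → O₂ + 4H⁺ + 4e⁻, so n(O₂) = 2.723 / 4 = 0.6808 mol
V = 0.6808 × 22.4 = 15.25 L
= 15300 cm³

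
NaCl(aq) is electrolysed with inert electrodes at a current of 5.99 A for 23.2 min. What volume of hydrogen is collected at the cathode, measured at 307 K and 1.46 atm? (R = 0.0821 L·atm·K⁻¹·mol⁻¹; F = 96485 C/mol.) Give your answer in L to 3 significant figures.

Charge passed = 5.99 × 1392 = 8338 C
n(e⁻) = Q/F = 8338/96485 = 0.08642 mol
2H⁺ + 2e⁻ → H₂, so n(H₂) = 0.08642 / 2 = 0.04321 mol
V = nRT/P = 0.04321 × 0.0821 × 307 / 1.46 = 0.7460 L

0.746 L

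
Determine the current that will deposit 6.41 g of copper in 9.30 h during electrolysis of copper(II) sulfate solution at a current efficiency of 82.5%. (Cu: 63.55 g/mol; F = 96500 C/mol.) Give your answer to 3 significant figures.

n(Cu) = 6.41 / 63.55 = 0.1009 mol
Cu²⁺ + 2e⁻ → Cu, so n(e⁻) = 2 × 0.1009 = 0.2018 mol
Q = 0.2018 × 96500 / 0.825 = 23600 C
I = Q / t = 23600 / 33480 s = 0.705 A

0.705 A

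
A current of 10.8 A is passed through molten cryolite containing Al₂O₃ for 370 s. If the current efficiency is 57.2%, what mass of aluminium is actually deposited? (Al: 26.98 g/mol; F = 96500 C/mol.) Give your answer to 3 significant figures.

0.213 g

Q = 10.8 × 370 = 3996 C
n(e⁻) = 3996 / 96500 = 0.04141 mol
Al³⁺ + 3e⁻ → Al, so theoretical m(Al) = 0.01380 × 26.98 = 0.3723 g
Actual mass = 57.2% × 0.3723 = 0.213 g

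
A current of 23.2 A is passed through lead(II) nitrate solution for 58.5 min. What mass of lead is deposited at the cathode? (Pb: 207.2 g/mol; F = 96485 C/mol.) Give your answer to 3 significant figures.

Charge passed = 23.2 × 3510 = 81430 C
Moles of electrons = 81430 / 96485 = 0.8440 mol
Pb²⁺ + 2e⁻ → Pb, so n(Pb) = 0.8440 / 2 = 0.4220 mol
m = 0.4220 × 207.2 = 87.4 g

87.4 g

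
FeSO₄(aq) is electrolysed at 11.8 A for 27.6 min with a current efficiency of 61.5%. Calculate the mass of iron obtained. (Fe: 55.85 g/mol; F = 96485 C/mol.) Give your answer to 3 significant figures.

3.48 g

Q = 11.8 × 1656 = 19540 C
n(e⁻) = 19540 / 96485 = 0.2025 mol
Fe²⁺ + 2e⁻ → Fe, so theoretical m(Fe) = 0.1013 × 55.85 = 5.658 g
Actual mass = 61.5% × 5.658 = 3.48 g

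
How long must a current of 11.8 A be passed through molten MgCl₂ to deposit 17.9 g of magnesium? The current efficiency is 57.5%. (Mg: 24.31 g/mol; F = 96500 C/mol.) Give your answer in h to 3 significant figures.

n(Mg) = 17.9 / 24.31 = 0.7363 mol
Mg²⁺ + 2e⁻ → Mg, so n(e⁻) = 2 × 0.7363 = 1.473 mol
Q = 1.473 × 96500 / 0.575 = 2.472×10^5 C
t = Q / I = 2.472×10^5 / 11.8 = 20950 s = 5.82 h

5.82 h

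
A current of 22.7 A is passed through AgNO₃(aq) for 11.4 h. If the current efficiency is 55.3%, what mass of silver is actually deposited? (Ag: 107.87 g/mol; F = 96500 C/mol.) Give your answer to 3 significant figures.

Q = 22.7 × 41040 = 9.316×10^5 C
n(e⁻) = 9.316×10^5 / 96500 = 9.654 mol
Ag⁺ + e⁻ → Ag, so theoretical m(Ag) = 9.654 × 107.87 = 1041 g
Actual mass = 55.3% × 1041 = 576 g

576 g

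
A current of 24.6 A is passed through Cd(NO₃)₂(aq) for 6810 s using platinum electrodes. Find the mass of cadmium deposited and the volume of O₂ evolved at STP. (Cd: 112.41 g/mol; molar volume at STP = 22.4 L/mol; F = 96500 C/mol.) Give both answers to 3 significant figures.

97.6 g Cd; 9.72 L O₂

Q = 24.6 × 6810 = 1.675×10^5 C; n(e⁻) = 1.675×10^5 / 96500 = 1.736 mol
Cathode: Cd²⁺ + 2e⁻ → Cd → n(Cd) = 1.736/2 = 0.8680 mol → 97.6 g
Anode: 2H₂O → O₂ + 4H⁺ + 4e⁻ → n(O₂) = 1.736/4 = 0.4340 mol → 9.72 L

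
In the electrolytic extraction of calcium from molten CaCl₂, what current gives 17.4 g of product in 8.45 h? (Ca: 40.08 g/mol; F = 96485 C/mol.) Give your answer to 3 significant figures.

2.75 A

n(Ca) = 17.4 / 40.08 = 0.4341 mol
Ca²⁺ + 2e⁻ → Ca, so n(e⁻) = 2 × 0.4341 = 0.8682 mol
Q = 0.8682 × 96485 = 83770 C
I = Q / t = 83770 / 30420 s = 2.75 A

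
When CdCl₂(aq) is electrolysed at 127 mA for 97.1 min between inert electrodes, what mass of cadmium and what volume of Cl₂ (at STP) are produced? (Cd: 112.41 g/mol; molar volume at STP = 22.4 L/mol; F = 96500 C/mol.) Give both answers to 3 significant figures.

Q = 0.127 × 5826 = 739.9 C; n(e⁻) = 739.9 / 96500 = 0.007667 mol
Cathode: Cd²⁺ + 2e⁻ → Cd → n(Cd) = 0.007667/2 = 0.003834 mol → 0.431 g
Anode: 2Cl⁻ → Cl₂ + 2e⁻ → n(Cl₂) = 0.007667/2 = 0.003834 mol → 0.0859 L

0.431 g Cd; 0.0859 L Cl₂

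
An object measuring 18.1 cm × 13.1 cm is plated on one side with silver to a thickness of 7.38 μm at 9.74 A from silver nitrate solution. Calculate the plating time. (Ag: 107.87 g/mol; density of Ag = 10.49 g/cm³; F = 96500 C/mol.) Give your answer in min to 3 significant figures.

Plated area = 18.1 × 13.1 = 237.1 cm²
Volume = 237.1 × 7.38×10⁻⁴ cm = 0.1750 cm³
m(Ag) = 0.1750 × 10.49 = 1.836 g
n(Ag) = 1.836 / 107.87 = 0.01702 mol; n(e⁻) = 0.01702 mol
Q = 0.01702 × 96500 = 1642 C
t = 1642 / 9.74 = 168.6 s = 2.81 min

2.81 min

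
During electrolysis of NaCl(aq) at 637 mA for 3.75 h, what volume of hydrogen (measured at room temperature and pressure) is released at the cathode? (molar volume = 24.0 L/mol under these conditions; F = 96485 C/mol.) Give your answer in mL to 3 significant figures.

Q = 0.637 A × 13500 s = 8600 C
Moles of electrons = 8600 / 96485 = 0.08913 mol
2H⁺ + 2e⁻ → H₂, so n(H₂) = 0.08913 / 2 = 0.04457 mol
V = 0.04457 × 24.0 = 1.070 L
= 1070 mL

1070 mL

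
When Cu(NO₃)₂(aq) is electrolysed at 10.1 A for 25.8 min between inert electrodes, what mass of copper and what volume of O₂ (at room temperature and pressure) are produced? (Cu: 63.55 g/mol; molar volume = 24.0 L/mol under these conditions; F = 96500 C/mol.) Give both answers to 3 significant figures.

5.15 g Cu; 0.972 L O₂

Q = 10.1 × 1548 = 15630 C; n(e⁻) = 15630 / 96500 = 0.1620 mol
Cathode: Cu²⁺ + 2e⁻ → Cu → n(Cu) = 0.1620/2 = 0.08100 mol → 5.15 g
Anode: 2H₂O → O₂ + 4H⁺ + 4e⁻ → n(O₂) = 0.1620/4 = 0.04050 mol → 0.972 L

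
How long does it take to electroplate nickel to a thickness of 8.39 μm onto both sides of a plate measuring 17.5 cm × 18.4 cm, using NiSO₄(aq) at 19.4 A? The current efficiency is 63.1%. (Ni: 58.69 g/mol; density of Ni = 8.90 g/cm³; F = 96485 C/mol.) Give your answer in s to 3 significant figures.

Plated area = 2 × 17.5 × 18.4 = 644.0 cm²
Volume = 644.0 × 8.39×10⁻⁴ cm = 0.5403 cm³
m(Ni) = 0.5403 × 8.90 = 4.809 g
n(Ni) = 4.809 / 58.69 = 0.08194 mol; n(e⁻) = 2 × 0.08194 = 0.1639 mol
Q = 0.1639 × 96485 / 0.631 = 25060 C
t = 25060 / 19.4 = 1292 s

1290 s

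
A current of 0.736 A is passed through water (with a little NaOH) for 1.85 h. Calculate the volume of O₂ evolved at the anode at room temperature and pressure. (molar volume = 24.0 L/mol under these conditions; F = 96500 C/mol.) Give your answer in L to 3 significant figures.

0.305 L

Q = 0.736 A × 6660 s = 4902 C
n(e⁻) = 4902 / 96500 = 0.05080 mol
2H₂O → O₂ + 4H⁺ + 4e⁻, so n(O₂) = 0.05080 / 4 = 0.01270 mol
V = 0.01270 × 24.0 = 0.3048 L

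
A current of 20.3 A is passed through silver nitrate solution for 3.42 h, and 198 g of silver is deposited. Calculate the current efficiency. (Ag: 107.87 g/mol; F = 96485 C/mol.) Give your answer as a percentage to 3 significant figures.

Q = 20.3 × 12312 = 2.499×10^5 C
n(e⁻) = 2.499×10^5 / 96485 = 2.590 mol
Ag⁺ + e⁻ → Ag, so theoretical n(Ag) = 2.590 mol → 279.4 g
Efficiency = 198 / 279.4 = 0.7087 = 70.9%

70.9%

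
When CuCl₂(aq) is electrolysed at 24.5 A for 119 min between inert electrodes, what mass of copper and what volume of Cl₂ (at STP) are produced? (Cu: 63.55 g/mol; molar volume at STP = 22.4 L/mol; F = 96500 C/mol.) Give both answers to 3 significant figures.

57.6 g Cu; 20.3 L Cl₂

Q = 24.5 × 7140 = 1.749×10^5 C; n(e⁻) = 1.749×10^5 / 96500 = 1.812 mol
Cathode: Cu²⁺ + 2e⁻ → Cu → n(Cu) = 1.812/2 = 0.9060 mol → 57.6 g
Anode: 2Cl⁻ → Cl₂ + 2e⁻ → n(Cl₂) = 1.812/2 = 0.9060 mol → 20.3 L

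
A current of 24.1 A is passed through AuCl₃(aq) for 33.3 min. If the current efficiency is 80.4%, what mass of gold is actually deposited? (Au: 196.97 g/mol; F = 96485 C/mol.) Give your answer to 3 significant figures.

26.3 g

Q = 24.1 × 1998 = 48150 C
n(e⁻) = 48150 / 96485 = 0.4990 mol
Au³⁺ + 3e⁻ → Au, so theoretical m(Au) = 0.1663 × 196.97 = 32.76 g
Actual mass = 80.4% × 32.76 = 26.3 g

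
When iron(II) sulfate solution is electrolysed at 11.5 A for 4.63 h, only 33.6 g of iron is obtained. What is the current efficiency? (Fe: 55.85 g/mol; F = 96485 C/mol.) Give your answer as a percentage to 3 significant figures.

60.6%

Q = 11.5 × 16668 = 1.917×10^5 C
n(e⁻) = 1.917×10^5 / 96485 = 1.987 mol
Fe²⁺ + 2e⁻ → Fe, so theoretical n(Fe) = 0.9935 mol → 55.49 g
Efficiency = 33.6 / 55.49 = 0.6055 = 60.6%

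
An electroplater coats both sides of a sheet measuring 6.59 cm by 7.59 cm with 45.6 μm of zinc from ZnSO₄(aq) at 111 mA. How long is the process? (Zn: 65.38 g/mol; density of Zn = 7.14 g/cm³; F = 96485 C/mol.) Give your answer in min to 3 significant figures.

Plated area = 2 × 6.59 × 7.59 = 100.0 cm²
Volume = 100.0 × 45.6×10⁻⁴ cm = 0.4560 cm³
m(Zn) = 0.4560 × 7.14 = 3.256 g
n(Zn) = 3.256 / 65.38 = 0.04980 mol; n(e⁻) = 2 × 0.04980 = 0.09960 mol
Q = 0.09960 × 96485 = 9610 C
t = 9610 / 0.111 = 86580 s = 1440 min

1440 min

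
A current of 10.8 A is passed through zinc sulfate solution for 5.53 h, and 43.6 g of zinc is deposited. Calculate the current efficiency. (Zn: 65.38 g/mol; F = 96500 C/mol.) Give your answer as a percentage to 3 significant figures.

59.9%

Q = 10.8 × 19908 = 2.150×10^5 C
n(e⁻) = 2.150×10^5 / 96500 = 2.228 mol
Zn²⁺ + 2e⁻ → Zn, so theoretical n(Zn) = 1.114 mol → 72.83 g
Efficiency = 43.6 / 72.83 = 0.5987 = 59.9%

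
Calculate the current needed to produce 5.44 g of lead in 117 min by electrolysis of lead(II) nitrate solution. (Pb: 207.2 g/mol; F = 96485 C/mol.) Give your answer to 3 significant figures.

n(Pb) = 5.44 / 207.2 = 0.02625 mol
Pb²⁺ + 2e⁻ → Pb, so n(e⁻) = 2 × 0.02625 = 0.05250 mol
Q = 0.05250 × 96485 = 5065 C
I = Q / t = 5065 / 7020 s = 0.722 A

0.722 A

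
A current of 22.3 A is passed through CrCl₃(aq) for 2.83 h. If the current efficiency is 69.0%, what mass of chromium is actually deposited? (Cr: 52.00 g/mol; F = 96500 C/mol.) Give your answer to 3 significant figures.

Q = 22.3 × 10188 = 2.272×10^5 C
n(e⁻) = 2.272×10^5 / 96500 = 2.354 mol
Cr³⁺ + 3e⁻ → Cr, so theoretical m(Cr) = 0.7847 × 52.00 = 40.80 g
Actual mass = 69.0% × 40.80 = 28.2 g

28.2 g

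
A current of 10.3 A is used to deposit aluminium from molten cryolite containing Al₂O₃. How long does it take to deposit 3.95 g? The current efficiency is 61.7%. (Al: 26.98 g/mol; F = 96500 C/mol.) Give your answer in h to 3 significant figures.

1.85 h

n(Al) = 3.95 / 26.98 = 0.1464 mol
Al³⁺ + 3e⁻ → Al, so n(e⁻) = 3 × 0.1464 = 0.4392 mol
Q = 0.4392 × 96500 / 0.617 = 68690 C
t = Q / I = 68690 / 10.3 = 6669 s = 1.85 h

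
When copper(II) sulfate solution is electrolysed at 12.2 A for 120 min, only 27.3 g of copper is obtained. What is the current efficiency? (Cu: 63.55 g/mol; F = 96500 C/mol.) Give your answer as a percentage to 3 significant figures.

Q = 12.2 × 7200 = 87840 C
n(e⁻) = 87840 / 96500 = 0.9103 mol
Cu²⁺ + 2e⁻ → Cu, so theoretical n(Cu) = 0.4552 mol → 28.93 g
Efficiency = 27.3 / 28.93 = 0.9437 = 94.4%

94.4%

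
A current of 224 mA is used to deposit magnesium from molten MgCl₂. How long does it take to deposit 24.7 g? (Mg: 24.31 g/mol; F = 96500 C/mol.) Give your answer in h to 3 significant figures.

243 h

n(Mg) = 24.7 / 24.31 = 1.016 mol
Mg²⁺ + 2e⁻ → Mg, so n(e⁻) = 2 × 1.016 = 2.032 mol
Q = 2.032 × 96500 = 1.961×10^5 C
t = Q / I = 1.961×10^5 / 0.224 = 8.754×10^5 s = 243 h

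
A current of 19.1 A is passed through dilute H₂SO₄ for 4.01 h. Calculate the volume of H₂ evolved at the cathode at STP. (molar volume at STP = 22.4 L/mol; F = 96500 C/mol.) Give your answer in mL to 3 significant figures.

32000 mL

Charge passed = 19.1 × 14436 = 2.757×10^5 C
n(e⁻) = Q/F = 2.757×10^5/96500 = 2.857 mol
2H⁺ + 2e⁻ → H₂, so n(H₂) = 2.857 / 2 = 1.429 mol
V = 1.429 × 22.4 = 32.01 L
= 32000 mL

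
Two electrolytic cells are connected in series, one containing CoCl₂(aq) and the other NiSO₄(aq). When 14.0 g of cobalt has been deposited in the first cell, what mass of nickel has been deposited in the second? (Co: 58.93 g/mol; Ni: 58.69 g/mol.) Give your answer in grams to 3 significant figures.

13.9 g

n(Co) = 14.0 / 58.93 = 0.2376 mol
Co²⁺ + 2e⁻ → Co, so n(e⁻) = 2 × 0.2376 = 0.4752 mol
The cells are in series, so the same charge (and hence the same n(e⁻) = 0.4752 mol) passes through both.
Ni²⁺ + 2e⁻ → Ni, so n(Ni) = 0.4752 / 2 = 0.2376 mol
m(Ni) = 0.2376 × 58.69 = 13.9 g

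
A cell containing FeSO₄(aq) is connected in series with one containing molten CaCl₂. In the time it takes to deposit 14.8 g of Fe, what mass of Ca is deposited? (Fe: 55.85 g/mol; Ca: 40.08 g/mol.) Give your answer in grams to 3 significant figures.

10.6 g

n(Fe) = 14.8 / 55.85 = 0.2650 mol
Fe²⁺ + 2e⁻ → Fe, so n(e⁻) = 2 × 0.2650 = 0.5300 mol
The cells are in series, so the same charge (and hence the same n(e⁻) = 0.5300 mol) passes through both.
Ca²⁺ + 2e⁻ → Ca, so n(Ca) = 0.5300 / 2 = 0.2650 mol
m(Ca) = 0.2650 × 40.08 = 10.6 g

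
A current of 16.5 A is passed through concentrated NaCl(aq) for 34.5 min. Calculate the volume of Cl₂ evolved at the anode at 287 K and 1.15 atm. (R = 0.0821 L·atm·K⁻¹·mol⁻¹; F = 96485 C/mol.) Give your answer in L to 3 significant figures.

3.63 L

Q = 16.5 A × 2070 s = 34160 C
n(e⁻) = 34160 / 96485 = 0.3540 mol
2Cl⁻ → Cl₂ + 2e⁻, so n(Cl₂) = 0.3540 / 2 = 0.1770 mol
V = nRT/P = 0.1770 × 0.0821 × 287 / 1.15 = 3.627 L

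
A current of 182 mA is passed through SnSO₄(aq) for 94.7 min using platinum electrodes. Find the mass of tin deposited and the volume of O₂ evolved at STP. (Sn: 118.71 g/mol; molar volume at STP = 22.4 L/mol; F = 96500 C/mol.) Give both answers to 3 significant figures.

0.636 g Sn; 0.0600 L O₂

Q = 0.182 × 5682 = 1034 C; n(e⁻) = 1034 / 96500 = 0.01072 mol
Cathode: Sn²⁺ + 2e⁻ → Sn → n(Sn) = 0.01072/2 = 0.005360 mol → 0.636 g
Anode: 2H₂O → O₂ + 4H⁺ + 4e⁻ → n(O₂) = 0.01072/4 = 0.002680 mol → 0.0600 L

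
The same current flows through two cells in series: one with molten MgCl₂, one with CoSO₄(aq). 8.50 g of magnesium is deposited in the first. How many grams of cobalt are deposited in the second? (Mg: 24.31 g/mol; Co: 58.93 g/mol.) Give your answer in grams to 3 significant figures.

20.6 g

n(Mg) = 8.50 / 24.31 = 0.3497 mol
Mg²⁺ + 2e⁻ → Mg, so n(e⁻) = 2 × 0.3497 = 0.6994 mol
Same current for the same time ⇒ same n(e⁻) = 0.6994 mol in both cells.
Co²⁺ + 2e⁻ → Co, so n(Co) = 0.6994 / 2 = 0.3497 mol
m(Co) = 0.3497 × 58.93 = 20.6 g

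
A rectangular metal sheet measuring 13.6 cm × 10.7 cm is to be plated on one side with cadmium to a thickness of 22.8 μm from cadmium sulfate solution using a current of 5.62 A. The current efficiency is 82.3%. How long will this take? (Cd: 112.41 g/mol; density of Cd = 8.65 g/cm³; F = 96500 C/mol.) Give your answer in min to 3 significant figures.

17.8 min

Plated area = 13.6 × 10.7 = 145.5 cm²
Volume = 145.5 × 22.8×10⁻⁴ cm = 0.3317 cm³
m(Cd) = 0.3317 × 8.65 = 2.869 g
n(Cd) = 2.869 / 112.41 = 0.02552 mol; n(e⁻) = 2 × 0.02552 = 0.05104 mol
Q = 0.05104 × 96500 / 0.823 = 5985 C
t = 5985 / 5.62 = 1065 s = 17.8 min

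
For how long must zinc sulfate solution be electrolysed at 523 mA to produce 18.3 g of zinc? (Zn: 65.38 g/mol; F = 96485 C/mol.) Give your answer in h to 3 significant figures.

28.7 h

n(Zn) = 18.3 / 65.38 = 0.2799 mol
Zn²⁺ + 2e⁻ → Zn, so n(e⁻) = 2 × 0.2799 = 0.5598 mol
Q = 0.5598 × 96485 = 54010 C
t = Q / I = 54010 / 0.523 = 1.033×10^5 s = 28.7 h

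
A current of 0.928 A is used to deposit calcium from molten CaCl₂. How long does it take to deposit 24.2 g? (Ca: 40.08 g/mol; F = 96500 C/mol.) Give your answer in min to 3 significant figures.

2090 min

n(Ca) = 24.2 / 40.08 = 0.6038 mol
Ca²⁺ + 2e⁻ → Ca, so n(e⁻) = 2 × 0.6038 = 1.208 mol
Q = 1.208 × 96500 = 1.166×10^5 C
t = Q / I = 1.166×10^5 / 0.928 = 1.256×10^5 s = 2090 min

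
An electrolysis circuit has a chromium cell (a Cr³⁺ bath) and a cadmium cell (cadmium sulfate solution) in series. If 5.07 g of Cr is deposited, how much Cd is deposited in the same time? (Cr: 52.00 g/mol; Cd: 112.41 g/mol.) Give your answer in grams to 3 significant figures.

n(Cr) = 5.07 / 52.00 = 0.09750 mol
Cr³⁺ + 3e⁻ → Cr, so n(e⁻) = 3 × 0.09750 = 0.2925 mol
Since the cells are in series, n(e⁻) in the Cd cell is also 0.2925 mol.
Cd²⁺ + 2e⁻ → Cd, so n(Cd) = 0.2925 / 2 = 0.1463 mol
m(Cd) = 0.1463 × 112.41 = 16.4 g

16.4 g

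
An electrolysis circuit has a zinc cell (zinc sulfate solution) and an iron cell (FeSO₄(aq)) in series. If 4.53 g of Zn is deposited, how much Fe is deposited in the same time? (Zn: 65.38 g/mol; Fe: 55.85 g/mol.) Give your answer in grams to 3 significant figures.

3.87 g

n(Zn) = 4.53 / 65.38 = 0.06929 mol
Zn²⁺ + 2e⁻ → Zn, so n(e⁻) = 2 × 0.06929 = 0.1386 mol
Since the cells are in series, n(e⁻) in the Fe cell is also 0.1386 mol.
Fe²⁺ + 2e⁻ → Fe, so n(Fe) = 0.1386 / 2 = 0.06930 mol
m(Fe) = 0.06930 × 55.85 = 3.87 g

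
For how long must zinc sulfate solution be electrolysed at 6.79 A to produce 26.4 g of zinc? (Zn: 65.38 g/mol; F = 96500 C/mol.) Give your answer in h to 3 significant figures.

n(Zn) = 26.4 / 65.38 = 0.4038 mol
Zn²⁺ + 2e⁻ → Zn, so n(e⁻) = 2 × 0.4038 = 0.8076 mol
Q = 0.8076 × 96500 = 77930 C
t = Q / I = 77930 / 6.79 = 11480 s = 3.19 h

3.19 h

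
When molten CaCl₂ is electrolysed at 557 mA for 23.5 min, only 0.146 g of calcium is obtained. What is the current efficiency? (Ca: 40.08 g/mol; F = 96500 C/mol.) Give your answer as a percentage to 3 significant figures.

Q = 0.557 × 1410 = 785.4 C
n(e⁻) = 785.4 / 96500 = 0.008139 mol
Ca²⁺ + 2e⁻ → Ca, so theoretical n(Ca) = 0.004070 mol → 0.1631 g
Efficiency = 0.146 / 0.1631 = 0.8952 = 89.5%

89.5%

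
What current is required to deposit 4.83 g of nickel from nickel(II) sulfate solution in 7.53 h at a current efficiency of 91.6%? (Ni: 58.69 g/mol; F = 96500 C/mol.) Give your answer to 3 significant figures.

0.640 A

n(Ni) = 4.83 / 58.69 = 0.08230 mol
Ni²⁺ + 2e⁻ → Ni, so n(e⁻) = 2 × 0.08230 = 0.1646 mol
Q = 0.1646 × 96500 / 0.916 = 17340 C
I = Q / t = 17340 / 27108 s = 0.640 A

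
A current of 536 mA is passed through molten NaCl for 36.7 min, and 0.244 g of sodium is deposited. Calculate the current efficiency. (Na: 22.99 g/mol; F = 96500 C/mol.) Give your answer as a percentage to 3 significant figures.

86.8%

Q = 0.536 × 2202 = 1180 C
n(e⁻) = 1180 / 96500 = 0.01223 mol
Na⁺ + e⁻ → Na, so theoretical n(Na) = 0.01223 mol → 0.2812 g
Efficiency = 0.244 / 0.2812 = 0.8677 = 86.8%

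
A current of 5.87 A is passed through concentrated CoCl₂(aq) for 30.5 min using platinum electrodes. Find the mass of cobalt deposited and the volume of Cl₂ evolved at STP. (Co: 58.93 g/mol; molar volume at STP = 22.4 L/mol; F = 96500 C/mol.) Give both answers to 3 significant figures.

3.28 g Co; 1.25 L Cl₂

Q = 5.87 × 1830 = 10740 C; n(e⁻) = 10740 / 96500 = 0.1113 mol
Cathode: Co²⁺ + 2e⁻ → Co → n(Co) = 0.1113/2 = 0.05565 mol → 3.28 g
Anode: 2Cl⁻ → Cl₂ + 2e⁻ → n(Cl₂) = 0.1113/2 = 0.05565 mol → 1.25 L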